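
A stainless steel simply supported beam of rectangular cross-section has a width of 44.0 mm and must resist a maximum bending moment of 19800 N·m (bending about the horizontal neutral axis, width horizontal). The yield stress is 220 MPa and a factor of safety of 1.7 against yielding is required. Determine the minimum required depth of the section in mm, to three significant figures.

σ_allow = 220/1.7 = 129.4 MPa.
For a rectangular section σ = 6M/(bh²), so h² = 6M/(b σ_allow) = 6×1.9800×10^7/(44.0×129.4) = 20860 mm².
h = 144.4 mm.

h = 144 mm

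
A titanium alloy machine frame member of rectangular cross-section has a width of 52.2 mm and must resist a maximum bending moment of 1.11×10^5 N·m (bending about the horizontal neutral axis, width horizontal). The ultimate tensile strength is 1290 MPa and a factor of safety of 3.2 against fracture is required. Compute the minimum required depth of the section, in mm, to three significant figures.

h = 178 mm

σ_allow = 1290/3.2 = 403.1 MPa.
For a rectangular section σ = 6M/(bh²), so h² = 6M/(b σ_allow) = 6×1.1100×10^8/(52.2×403.1) = 31650 mm².
h = 177.9 mm.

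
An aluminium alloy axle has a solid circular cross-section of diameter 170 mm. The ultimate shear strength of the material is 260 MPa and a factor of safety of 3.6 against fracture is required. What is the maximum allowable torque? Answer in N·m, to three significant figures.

τ_allow = 260/3.6 = 72.22 MPa.
For a solid shaft T_allow = τ_allow·πd³/16; πd³/16 = π×170³/16 = 964700 mm³.
T_allow = 72.22×964700 = 6.967×10^7 N·mm = 69670 N·m.

T_allow = 69700 N·m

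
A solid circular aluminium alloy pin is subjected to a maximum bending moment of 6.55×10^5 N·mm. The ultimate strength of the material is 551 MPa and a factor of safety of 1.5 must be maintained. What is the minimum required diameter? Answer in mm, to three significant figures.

d = 26.3 mm

σ_allow = 551/1.5 = 367.3 MPa.
For a solid circular section σ = 32M/(πd³), so d³ = 32M/(π σ_allow) = 32×655000/(π×367.3) = 18160 mm³.
d = 26.29 mm.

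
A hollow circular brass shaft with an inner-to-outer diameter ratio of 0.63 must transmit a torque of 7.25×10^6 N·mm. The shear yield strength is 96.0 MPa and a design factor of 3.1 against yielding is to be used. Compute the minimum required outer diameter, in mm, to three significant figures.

τ_allow = 96.0/3.1 = 30.97 MPa.
For a hollow shaft τ = 16T/[πd_o³(1−k⁴)] with k = 0.63, so 1−k⁴ = 0.8425.
d_o³ = 16T/[π τ_allow (1−k⁴)] = 16×7250000/(π×30.97×0.8425) = 1.415×10^6 mm³.
d_o = 112.3 mm.

d_o = 112 mm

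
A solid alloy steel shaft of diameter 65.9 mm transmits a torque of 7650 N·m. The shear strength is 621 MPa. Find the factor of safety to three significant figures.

n = 4.56

τ = 16T/(πd³) = 16×7650000/(π×65.9³) = 136.1 MPa.
n = τ_limit/τ = 621/136.1 = 4.562.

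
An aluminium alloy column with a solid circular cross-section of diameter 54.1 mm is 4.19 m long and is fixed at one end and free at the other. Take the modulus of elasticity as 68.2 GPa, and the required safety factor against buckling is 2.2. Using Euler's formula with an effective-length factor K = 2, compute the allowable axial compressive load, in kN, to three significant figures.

P_allow = 1.83 kN

I = πd⁴/64 = π×54.1⁴/64 = 420500 mm⁴.
Effective length L_e = KL = 2×4.19 m = 8380 mm.
Euler critical load P_cr = π²EI/L_e² = π²×68200×420500/8380² = 4030 N.
P_allow = P_cr/n = 4030/2.2 = 1832 N.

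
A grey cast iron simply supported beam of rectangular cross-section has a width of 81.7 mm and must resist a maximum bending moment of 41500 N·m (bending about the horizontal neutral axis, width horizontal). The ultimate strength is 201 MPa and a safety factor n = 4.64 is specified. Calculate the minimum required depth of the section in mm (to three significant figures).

σ_allow = 201/4.64 = 43.32 MPa.
For a rectangular section σ = 6M/(bh²), so h² = 6M/(b σ_allow) = 6×4.1500×10^7/(81.7×43.32) = 70360 mm².
h = 265.2 mm.

h = 265 mm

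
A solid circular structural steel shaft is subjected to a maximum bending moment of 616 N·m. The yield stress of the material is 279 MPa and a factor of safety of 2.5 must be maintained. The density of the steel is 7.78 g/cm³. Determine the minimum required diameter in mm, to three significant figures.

σ_allow = 279/2.5 = 111.6 MPa.
For a solid circular section σ = 32M/(πd³), so d³ = 32M/(π σ_allow) = 32×616000/(π×111.6) = 56220 mm³.
d = 38.31 mm.

d = 38.3 mm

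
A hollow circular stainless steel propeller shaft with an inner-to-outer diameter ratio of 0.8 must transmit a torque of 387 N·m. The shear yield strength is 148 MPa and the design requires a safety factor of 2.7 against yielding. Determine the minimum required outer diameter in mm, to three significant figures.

τ_allow = 148/2.7 = 54.81 MPa.
For a hollow shaft τ = 16T/[πd_o³(1−k⁴)] with k = 0.8, so 1−k⁴ = 0.5904.
d_o³ = 16T/[π τ_allow (1−k⁴)] = 16×387000/(π×54.81×0.5904) = 60900 mm³.
d_o = 39.34 mm.

d_o = 39.3 mm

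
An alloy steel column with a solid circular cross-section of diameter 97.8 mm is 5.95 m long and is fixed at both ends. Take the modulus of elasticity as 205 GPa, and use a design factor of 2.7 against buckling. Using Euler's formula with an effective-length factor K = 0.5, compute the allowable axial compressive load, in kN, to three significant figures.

I = πd⁴/64 = π×97.8⁴/64 = 4.491×10^6 mm⁴.
Effective length L_e = KL = 0.5×5.95 m = 2975 mm.
Euler critical load P_cr = π²EI/L_e² = π²×205000×4.491×10^6/2975² = 1.027×10^6 N.
P_allow = P_cr/n = 1.027×10^6/2.7 = 380200 N.

P_allow = 380 kN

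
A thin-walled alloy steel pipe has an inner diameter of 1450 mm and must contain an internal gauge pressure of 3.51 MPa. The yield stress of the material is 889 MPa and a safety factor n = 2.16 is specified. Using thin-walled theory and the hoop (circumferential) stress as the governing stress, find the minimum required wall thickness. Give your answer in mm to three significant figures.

t = 6.18 mm

σ_allow = 889/2.16 = 411.6 MPa.
Hoop stress σ_h = pD/(2t), so t = pD/(2σ_allow) = 3.51×1450/(2×411.6) = 6.183 mm.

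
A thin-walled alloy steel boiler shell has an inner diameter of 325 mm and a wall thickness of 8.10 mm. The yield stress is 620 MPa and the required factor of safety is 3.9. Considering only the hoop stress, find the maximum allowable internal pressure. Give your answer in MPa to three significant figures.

σ_allow = 620/3.9 = 159.0 MPa.
σ_h = pD/(2t) → p_allow = 2σ_allow t/D = 2×159.0×8.10/325 = 7.924 MPa.

p_allow = 7.92 MPa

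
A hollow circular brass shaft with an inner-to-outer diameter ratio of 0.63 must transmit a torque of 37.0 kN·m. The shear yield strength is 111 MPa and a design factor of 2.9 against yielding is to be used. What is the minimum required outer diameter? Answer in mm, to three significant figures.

d_o = 180 mm

τ_allow = 111/2.9 = 38.28 MPa.
For a hollow shaft τ = 16T/[πd_o³(1−k⁴)] with k = 0.63, so 1−k⁴ = 0.8425.
d_o³ = 16T/[π τ_allow (1−k⁴)] = 16×3.7000×10^7/(π×38.28×0.8425) = 5.844×10^6 mm³.
d_o = 180.1 mm.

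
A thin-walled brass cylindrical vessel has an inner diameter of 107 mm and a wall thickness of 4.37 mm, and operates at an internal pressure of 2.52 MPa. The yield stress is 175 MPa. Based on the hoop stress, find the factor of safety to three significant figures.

n = 5.67

σ_h = pD/(2t) = 2.52×107/(2×4.37) = 30.85 MPa.
n = 175/30.85 = 5.672.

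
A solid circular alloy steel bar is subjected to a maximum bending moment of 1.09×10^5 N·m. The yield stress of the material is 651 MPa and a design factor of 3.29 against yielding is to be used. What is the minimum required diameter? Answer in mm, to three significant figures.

d = 178 mm

σ_allow = 651/3.29 = 197.9 MPa.
For a solid circular section σ = 32M/(πd³), so d³ = 32M/(π σ_allow) = 32×1.0900×10^8/(π×197.9) = 5.611×10^6 mm³.
d = 177.7 mm.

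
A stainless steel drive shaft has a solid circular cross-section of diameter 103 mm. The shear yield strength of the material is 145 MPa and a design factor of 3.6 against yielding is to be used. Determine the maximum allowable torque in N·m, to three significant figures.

T_allow = 8640 N·m

τ_allow = 145/3.6 = 40.28 MPa.
For a solid shaft T_allow = τ_allow·πd³/16; πd³/16 = π×103³/16 = 214600 mm³.
T_allow = 40.28×214600 = 8.642×10^6 N·mm = 8642 N·m.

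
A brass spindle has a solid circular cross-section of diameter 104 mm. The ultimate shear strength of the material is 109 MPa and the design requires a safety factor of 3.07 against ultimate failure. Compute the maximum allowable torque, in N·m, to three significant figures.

τ_allow = 109/3.07 = 35.50 MPa.
For a solid shaft T_allow = τ_allow·πd³/16; πd³/16 = π×104³/16 = 220900 mm³.
T_allow = 35.50×220900 = 7.842×10^6 N·mm = 7842 N·m.

T_allow = 7840 N·m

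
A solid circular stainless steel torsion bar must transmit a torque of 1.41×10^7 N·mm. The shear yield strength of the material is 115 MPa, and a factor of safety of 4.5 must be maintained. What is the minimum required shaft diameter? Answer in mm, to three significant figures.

d = 141 mm

Allowable shear stress τ_allow = 115/4.5 = 25.56 MPa.
For a solid shaft τ = 16T/(πd³), so d³ = 16T/(π τ_allow) = 16×1.4100×10^7/(π×25.56) = 2.810×10^6 mm³.
d = (2.810×10^6)^(1/3) = 141.1 mm.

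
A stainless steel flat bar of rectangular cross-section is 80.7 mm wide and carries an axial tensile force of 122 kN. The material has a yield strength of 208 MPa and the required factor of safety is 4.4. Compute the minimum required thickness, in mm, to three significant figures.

t = 32.0 mm

σ_allow = 208/4.4 = 47.27 MPa.
Required area A = F/σ_allow = 122000/47.27 = 2581 mm².
t = A/w = 2581/80.7 = 31.98 mm.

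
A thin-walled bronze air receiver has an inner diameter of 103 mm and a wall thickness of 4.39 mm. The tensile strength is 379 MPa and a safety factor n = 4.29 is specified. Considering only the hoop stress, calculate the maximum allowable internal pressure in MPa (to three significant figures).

σ_allow = 379/4.29 = 88.34 MPa.
σ_h = pD/(2t) → p_allow = 2σ_allow t/D = 2×88.34×4.39/103 = 7.531 MPa.

p_allow = 7.53 MPa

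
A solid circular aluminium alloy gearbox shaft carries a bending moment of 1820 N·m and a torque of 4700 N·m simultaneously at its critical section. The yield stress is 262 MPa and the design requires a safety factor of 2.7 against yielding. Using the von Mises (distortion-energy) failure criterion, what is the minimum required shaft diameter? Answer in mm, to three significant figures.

d = 77.6 mm

σ_allow = σ_y/n = 262/2.7 = 97.04 MPa.
For a solid shaft σ_b = 32M/(πd³) and τ = 16T/(πd³), so the von Mises stress is σ' = (16/πd³)·√(4M²+3T²).
√(4M²+3T²) = √(4×(1.820×10^6)² + 3×(4.700×10^6)²) = 8.917×10^6 N·mm.
d³ = 16×8.917×10^6/(π×97.04) = 468000 mm³.
d = 77.64 mm.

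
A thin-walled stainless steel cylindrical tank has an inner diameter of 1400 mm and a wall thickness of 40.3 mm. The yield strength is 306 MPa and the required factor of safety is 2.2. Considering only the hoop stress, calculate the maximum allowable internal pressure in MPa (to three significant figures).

σ_allow = 306/2.2 = 139.1 MPa.
σ_h = pD/(2t) → p_allow = 2σ_allow t/D = 2×139.1×40.3/1400 = 8.008 MPa.

p_allow = 8.01 MPa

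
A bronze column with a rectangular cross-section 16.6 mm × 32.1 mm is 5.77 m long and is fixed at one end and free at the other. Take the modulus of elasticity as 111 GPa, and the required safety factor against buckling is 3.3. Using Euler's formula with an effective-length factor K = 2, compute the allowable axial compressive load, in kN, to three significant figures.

P_allow = 0.0305 kN

Buckling occurs about the weak axis: I_min = h·b³/12 = 32.1×16.6³/12 = 12240 mm⁴ (b = 16.6 mm is the smaller dimension).
Effective length L_e = KL = 2×5.77 m = 11540 mm.
Euler critical load P_cr = π²EI/L_e² = π²×111000×12240/11540² = 100.7 N.
P_allow = P_cr/n = 100.7/3.3 = 30.50 N.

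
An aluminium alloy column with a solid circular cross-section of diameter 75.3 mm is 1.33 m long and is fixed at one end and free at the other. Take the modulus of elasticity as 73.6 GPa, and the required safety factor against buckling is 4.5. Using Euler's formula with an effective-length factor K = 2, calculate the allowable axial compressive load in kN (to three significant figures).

P_allow = 36.0 kN

I = πd⁴/64 = π×75.3⁴/64 = 1.578×10^6 mm⁴.
Effective length L_e = KL = 2×1.33 m = 2660 mm.
Euler critical load P_cr = π²EI/L_e² = π²×73600×1.578×10^6/2660² = 162000 N.
P_allow = P_cr/n = 162000/4.5 = 36000 N.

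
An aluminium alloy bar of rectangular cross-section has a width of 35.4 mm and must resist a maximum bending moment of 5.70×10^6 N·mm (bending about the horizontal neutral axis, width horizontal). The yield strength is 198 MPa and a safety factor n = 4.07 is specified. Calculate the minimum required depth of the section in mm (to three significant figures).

h = 141 mm

σ_allow = 198/4.07 = 48.65 MPa.
For a rectangular section σ = 6M/(bh²), so h² = 6M/(b σ_allow) = 6×5700000/(35.4×48.65) = 19860 mm².
h = 140.9 mm.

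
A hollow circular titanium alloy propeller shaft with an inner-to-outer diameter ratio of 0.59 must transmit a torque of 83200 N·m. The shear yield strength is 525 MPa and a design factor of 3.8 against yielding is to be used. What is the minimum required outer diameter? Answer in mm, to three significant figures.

τ_allow = 525/3.8 = 138.2 MPa.
For a hollow shaft τ = 16T/[πd_o³(1−k⁴)] with k = 0.59, so 1−k⁴ = 0.8788.
d_o³ = 16T/[π τ_allow (1−k⁴)] = 16×8.3200×10^7/(π×138.2×0.8788) = 3.490×10^6 mm³.
d_o = 151.7 mm.

d_o = 152 mm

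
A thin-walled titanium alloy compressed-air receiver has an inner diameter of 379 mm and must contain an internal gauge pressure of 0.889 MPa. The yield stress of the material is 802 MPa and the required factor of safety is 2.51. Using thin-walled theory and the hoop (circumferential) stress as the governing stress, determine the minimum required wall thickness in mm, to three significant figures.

σ_allow = 802/2.51 = 319.5 MPa.
Hoop stress σ_h = pD/(2t), so t = pD/(2σ_allow) = 0.889×379/(2×319.5) = 0.5272 mm.

t = 0.527 mm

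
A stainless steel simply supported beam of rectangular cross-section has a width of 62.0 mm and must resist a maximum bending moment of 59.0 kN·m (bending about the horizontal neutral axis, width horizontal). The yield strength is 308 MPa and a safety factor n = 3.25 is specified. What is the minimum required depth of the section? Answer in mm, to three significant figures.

h = 245 mm

σ_allow = 308/3.25 = 94.77 MPa.
For a rectangular section σ = 6M/(bh²), so h² = 6M/(b σ_allow) = 6×5.9000×10^7/(62.0×94.77) = 60250 mm².
h = 245.5 mm.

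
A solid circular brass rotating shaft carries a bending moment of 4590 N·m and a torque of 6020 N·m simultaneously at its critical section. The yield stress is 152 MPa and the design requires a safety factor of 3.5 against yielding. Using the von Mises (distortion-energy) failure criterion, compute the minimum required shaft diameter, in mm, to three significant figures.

d = 118 mm

σ_allow = σ_y/n = 152/3.5 = 43.43 MPa.
For a solid shaft σ_b = 32M/(πd³) and τ = 16T/(πd³), so the von Mises stress is σ' = (16/πd³)·√(4M²+3T²).
√(4M²+3T²) = √(4×(4.590×10^6)² + 3×(6.020×10^6)²) = 1.389×10^7 N·mm.
d³ = 16×1.389×10^7/(π×43.43) = 1.629×10^6 mm³.
d = 117.7 mm.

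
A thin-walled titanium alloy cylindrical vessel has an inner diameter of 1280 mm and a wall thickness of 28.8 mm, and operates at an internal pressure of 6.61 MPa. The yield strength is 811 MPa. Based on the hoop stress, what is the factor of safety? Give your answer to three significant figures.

n = 5.52

σ_h = pD/(2t) = 6.61×1280/(2×28.8) = 146.9 MPa.
n = 811/146.9 = 5.521.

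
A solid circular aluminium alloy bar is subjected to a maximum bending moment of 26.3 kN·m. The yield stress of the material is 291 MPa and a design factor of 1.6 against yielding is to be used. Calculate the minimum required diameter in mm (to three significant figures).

σ_allow = 291/1.6 = 181.9 MPa.
For a solid circular section σ = 32M/(πd³), so d³ = 32M/(π σ_allow) = 32×2.6300×10^7/(π×181.9) = 1.473×10^6 mm³.
d = 113.8 mm.

d = 114 mm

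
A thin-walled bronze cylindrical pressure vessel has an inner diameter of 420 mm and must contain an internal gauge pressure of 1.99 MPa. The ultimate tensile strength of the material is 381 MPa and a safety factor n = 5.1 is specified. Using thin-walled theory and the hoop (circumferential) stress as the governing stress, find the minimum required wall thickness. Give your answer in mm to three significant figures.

t = 5.59 mm

σ_allow = 381/5.1 = 74.71 MPa.
Hoop stress σ_h = pD/(2t), so t = pD/(2σ_allow) = 1.99×420/(2×74.71) = 5.594 mm.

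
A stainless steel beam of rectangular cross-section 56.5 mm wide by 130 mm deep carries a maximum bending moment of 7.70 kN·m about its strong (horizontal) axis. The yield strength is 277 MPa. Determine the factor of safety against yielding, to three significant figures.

n = 5.72

Section modulus S = bh²/6 = 56.5×130²/6 = 159100 mm³.
σ = M/S = 7700000/159100 = 48.38 MPa.
n = 277/48.38 = 5.725.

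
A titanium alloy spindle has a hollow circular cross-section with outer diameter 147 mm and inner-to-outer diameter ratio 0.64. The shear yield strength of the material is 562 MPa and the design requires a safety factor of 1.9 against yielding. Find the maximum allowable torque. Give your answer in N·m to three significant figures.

τ_allow = 562/1.9 = 295.8 MPa.
For a hollow shaft T_allow = τ_allow·πd_o³(1−k⁴)/16 with 1−k⁴ = 0.8322, so πd_o³(1−k⁴)/16 = 519100 mm³.
T_allow = 295.8×519100 = 1.535×10^8 N·mm = 153500 N·m.

T_allow = 1.54×10^5 N·m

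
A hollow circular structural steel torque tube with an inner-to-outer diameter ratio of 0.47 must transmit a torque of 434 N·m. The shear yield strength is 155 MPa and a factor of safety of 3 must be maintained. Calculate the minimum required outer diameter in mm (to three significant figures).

τ_allow = 155/3 = 51.67 MPa.
For a hollow shaft τ = 16T/[πd_o³(1−k⁴)] with k = 0.47, so 1−k⁴ = 0.9512.
d_o³ = 16T/[π τ_allow (1−k⁴)] = 16×434000/(π×51.67×0.9512) = 44980 mm³.
d_o = 35.56 mm.

d_o = 35.6 mm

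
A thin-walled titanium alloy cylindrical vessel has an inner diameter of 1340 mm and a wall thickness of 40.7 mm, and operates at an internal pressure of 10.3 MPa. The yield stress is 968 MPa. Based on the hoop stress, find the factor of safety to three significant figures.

n = 5.71

σ_h = pD/(2t) = 10.3×1340/(2×40.7) = 169.6 MPa.
n = 968/169.6 = 5.709.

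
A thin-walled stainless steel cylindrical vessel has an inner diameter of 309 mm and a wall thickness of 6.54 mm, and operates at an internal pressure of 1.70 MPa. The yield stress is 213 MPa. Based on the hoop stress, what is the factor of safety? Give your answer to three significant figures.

n = 5.30

σ_h = pD/(2t) = 1.70×309/(2×6.54) = 40.16 MPa.
n = 213/40.16 = 5.304.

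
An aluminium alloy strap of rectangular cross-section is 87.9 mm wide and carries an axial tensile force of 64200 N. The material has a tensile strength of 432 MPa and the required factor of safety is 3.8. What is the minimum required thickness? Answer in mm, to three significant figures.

σ_allow = 432/3.8 = 113.7 MPa.
Required area A = F/σ_allow = 64200/113.7 = 564.7 mm².
t = A/w = 564.7/87.9 = 6.425 mm.

t = 6.42 mm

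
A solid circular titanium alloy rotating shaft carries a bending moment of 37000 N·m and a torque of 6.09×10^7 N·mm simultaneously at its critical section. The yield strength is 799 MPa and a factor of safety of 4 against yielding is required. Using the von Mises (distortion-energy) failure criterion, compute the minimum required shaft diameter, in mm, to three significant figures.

d = 149 mm

σ_allow = σ_y/n = 799/4 = 199.8 MPa.
For a solid shaft σ_b = 32M/(πd³) and τ = 16T/(πd³), so the von Mises stress is σ' = (16/πd³)·√(4M²+3T²).
√(4M²+3T²) = √(4×(3.700×10^7)² + 3×(6.090×10^7)²) = 1.289×10^8 N·mm.
d³ = 16×1.289×10^8/(π×199.8) = 3.285×10^6 mm³.
d = 148.7 mm.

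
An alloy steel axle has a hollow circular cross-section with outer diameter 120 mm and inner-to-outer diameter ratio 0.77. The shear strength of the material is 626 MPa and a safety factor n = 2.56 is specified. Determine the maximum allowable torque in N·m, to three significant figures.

T_allow = 53800 N·m

τ_allow = 626/2.56 = 244.5 MPa.
For a hollow shaft T_allow = τ_allow·πd_o³(1−k⁴)/16 with 1−k⁴ = 0.6485, so πd_o³(1−k⁴)/16 = 220000 mm³.
T_allow = 244.5×220000 = 5.380×10^7 N·mm = 53800 N·m.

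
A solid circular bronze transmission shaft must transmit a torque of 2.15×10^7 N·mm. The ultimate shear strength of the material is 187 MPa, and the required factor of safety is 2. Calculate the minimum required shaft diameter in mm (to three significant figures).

d = 105 mm

Allowable shear stress τ_allow = 187/2 = 93.50 MPa.
For a solid shaft τ = 16T/(πd³), so d³ = 16T/(π τ_allow) = 16×2.1500×10^7/(π×93.50) = 1.171×10^6 mm³.
d = (1.171×10^6)^(1/3) = 105.4 mm.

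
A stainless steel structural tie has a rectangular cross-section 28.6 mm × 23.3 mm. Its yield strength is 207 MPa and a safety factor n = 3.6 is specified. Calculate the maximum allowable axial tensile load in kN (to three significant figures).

F_allow = 38.3 kN

σ_allow = 207/3.6 = 57.50 MPa.
A = 28.6×23.3 = 666.4 mm².
F_allow = σ_allow × A = 57.50×666.4 = 38320 N.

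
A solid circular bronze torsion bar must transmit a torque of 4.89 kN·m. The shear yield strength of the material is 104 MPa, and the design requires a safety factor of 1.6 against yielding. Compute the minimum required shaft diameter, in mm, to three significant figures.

Allowable shear stress τ_allow = 104/1.6 = 65.00 MPa.
For a solid shaft τ = 16T/(πd³), so d³ = 16T/(π τ_allow) = 16×4890000/(π×65.00) = 383100 mm³.
d = (383100)^(1/3) = 72.63 mm.

d = 72.6 mm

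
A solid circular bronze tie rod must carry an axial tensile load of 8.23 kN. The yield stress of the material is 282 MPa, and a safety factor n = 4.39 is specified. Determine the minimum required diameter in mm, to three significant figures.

d = 12.8 mm

Allowable stress σ_allow = 282/4.39 = 64.24 MPa.
Required area A = F/σ_allow = 8230.0/64.24 = 128.1 mm².
A = πd²/4 → d = √(4A/π) = 12.77 mm.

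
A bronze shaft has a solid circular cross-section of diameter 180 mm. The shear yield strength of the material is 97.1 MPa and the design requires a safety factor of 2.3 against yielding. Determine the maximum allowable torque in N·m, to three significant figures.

τ_allow = 97.1/2.3 = 42.22 MPa.
For a solid shaft T_allow = τ_allow·πd³/16; πd³/16 = π×180³/16 = 1.145×10^6 mm³.
T_allow = 42.22×1.145×10^6 = 4.834×10^7 N·mm = 48340 N·m.

T_allow = 48300 N·m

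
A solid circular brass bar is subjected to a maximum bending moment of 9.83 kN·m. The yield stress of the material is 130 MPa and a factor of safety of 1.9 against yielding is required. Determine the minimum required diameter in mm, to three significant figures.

d = 114 mm

σ_allow = 130/1.9 = 68.42 MPa.
For a solid circular section σ = 32M/(πd³), so d³ = 32M/(π σ_allow) = 32×9830000/(π×68.42) = 1.463×10^6 mm³.
d = 113.5 mm.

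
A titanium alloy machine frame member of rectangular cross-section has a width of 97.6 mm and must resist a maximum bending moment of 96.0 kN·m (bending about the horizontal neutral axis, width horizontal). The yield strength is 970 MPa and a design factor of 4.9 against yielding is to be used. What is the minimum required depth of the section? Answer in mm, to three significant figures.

h = 173 mm

σ_allow = 970/4.9 = 198.0 MPa.
For a rectangular section σ = 6M/(bh²), so h² = 6M/(b σ_allow) = 6×9.6000×10^7/(97.6×198.0) = 29810 mm².
h = 172.7 mm.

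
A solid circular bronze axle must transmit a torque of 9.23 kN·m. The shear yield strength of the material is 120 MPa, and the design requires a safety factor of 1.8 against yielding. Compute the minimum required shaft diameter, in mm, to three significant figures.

d = 89.0 mm

Allowable shear stress τ_allow = 120/1.8 = 66.67 MPa.
For a solid shaft τ = 16T/(πd³), so d³ = 16T/(π τ_allow) = 16×9230000/(π×66.67) = 705100 mm³.
d = (705100)^(1/3) = 89.01 mm.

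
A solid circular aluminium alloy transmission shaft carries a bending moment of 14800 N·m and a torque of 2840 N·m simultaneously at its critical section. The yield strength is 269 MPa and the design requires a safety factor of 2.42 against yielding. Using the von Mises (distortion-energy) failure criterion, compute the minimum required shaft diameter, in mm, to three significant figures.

σ_allow = σ_y/n = 269/2.42 = 111.2 MPa.
For a solid shaft σ_b = 32M/(πd³) and τ = 16T/(πd³), so the von Mises stress is σ' = (16/πd³)·√(4M²+3T²).
√(4M²+3T²) = √(4×(1.480×10^7)² + 3×(2.840×10^6)²) = 3.001×10^7 N·mm.
d³ = 16×3.001×10^7/(π×111.2) = 1.375×10^6 mm³.
d = 111.2 mm.

d = 111 mm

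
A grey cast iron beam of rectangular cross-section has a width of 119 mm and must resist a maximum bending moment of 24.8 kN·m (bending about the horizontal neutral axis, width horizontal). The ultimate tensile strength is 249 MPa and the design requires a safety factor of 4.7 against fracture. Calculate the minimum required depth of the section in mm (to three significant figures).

h = 154 mm

σ_allow = 249/4.7 = 52.98 MPa.
For a rectangular section σ = 6M/(bh²), so h² = 6M/(b σ_allow) = 6×2.4800×10^7/(119×52.98) = 23600 mm².
h = 153.6 mm.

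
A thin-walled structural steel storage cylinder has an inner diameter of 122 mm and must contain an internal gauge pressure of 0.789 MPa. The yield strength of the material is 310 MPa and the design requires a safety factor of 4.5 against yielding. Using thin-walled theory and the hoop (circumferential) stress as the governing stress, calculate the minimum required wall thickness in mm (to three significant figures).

σ_allow = 310/4.5 = 68.89 MPa.
Hoop stress σ_h = pD/(2t), so t = pD/(2σ_allow) = 0.789×122/(2×68.89) = 0.6986 mm.

t = 0.699 mm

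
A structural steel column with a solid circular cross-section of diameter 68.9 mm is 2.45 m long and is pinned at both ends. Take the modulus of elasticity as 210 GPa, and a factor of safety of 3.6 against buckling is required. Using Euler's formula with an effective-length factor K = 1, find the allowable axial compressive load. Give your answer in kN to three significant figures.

P_allow = 106 kN

I = πd⁴/64 = π×68.9⁴/64 = 1.106×10^6 mm⁴.
Effective length L_e = KL = 1×2.45 m = 2450 mm.
Euler critical load P_cr = π²EI/L_e² = π²×210000×1.106×10^6/2450² = 382000 N.
P_allow = P_cr/n = 382000/3.6 = 106100 N.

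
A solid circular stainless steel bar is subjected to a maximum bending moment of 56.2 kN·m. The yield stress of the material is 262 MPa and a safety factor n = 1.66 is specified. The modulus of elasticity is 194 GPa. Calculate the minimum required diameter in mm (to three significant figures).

σ_allow = 262/1.66 = 157.8 MPa.
For a solid circular section σ = 32M/(πd³), so d³ = 32M/(π σ_allow) = 32×5.6200×10^7/(π×157.8) = 3.627×10^6 mm³.
d = 153.6 mm.

d = 154 mm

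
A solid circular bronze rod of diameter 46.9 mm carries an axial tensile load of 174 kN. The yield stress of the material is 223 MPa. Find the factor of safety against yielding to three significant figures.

A = πd²/4 = 1728 mm².
σ = F/A = 174000/1728 = 100.7 MPa.
n = 223/100.7 = 2.214.

n = 2.21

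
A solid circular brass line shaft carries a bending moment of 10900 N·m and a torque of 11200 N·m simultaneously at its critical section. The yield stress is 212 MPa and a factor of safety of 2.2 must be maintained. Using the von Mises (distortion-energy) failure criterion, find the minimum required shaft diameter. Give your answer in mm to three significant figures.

d = 116 mm

σ_allow = σ_y/n = 212/2.2 = 96.36 MPa.
For a solid shaft σ_b = 32M/(πd³) and τ = 16T/(πd³), so the von Mises stress is σ' = (16/πd³)·√(4M²+3T²).
√(4M²+3T²) = √(4×(1.090×10^7)² + 3×(1.120×10^7)²) = 2.918×10^7 N·mm.
d³ = 16×2.918×10^7/(π×96.36) = 1.542×10^6 mm³.
d = 115.5 mm.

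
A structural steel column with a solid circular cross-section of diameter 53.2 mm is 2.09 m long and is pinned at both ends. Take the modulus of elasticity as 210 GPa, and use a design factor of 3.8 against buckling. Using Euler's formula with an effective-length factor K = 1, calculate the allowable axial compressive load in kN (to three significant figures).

I = πd⁴/64 = π×53.2⁴/64 = 393200 mm⁴.
Effective length L_e = KL = 1×2.09 m = 2090 mm.
Euler critical load P_cr = π²EI/L_e² = π²×210000×393200/2090² = 186600 N.
P_allow = P_cr/n = 186600/3.8 = 49100 N.

P_allow = 49.1 kN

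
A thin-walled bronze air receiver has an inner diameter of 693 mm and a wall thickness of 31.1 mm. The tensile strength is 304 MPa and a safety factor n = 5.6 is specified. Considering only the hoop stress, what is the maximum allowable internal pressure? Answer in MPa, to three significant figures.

p_allow = 4.87 MPa

σ_allow = 304/5.6 = 54.29 MPa.
σ_h = pD/(2t) → p_allow = 2σ_allow t/D = 2×54.29×31.1/693 = 4.872 MPa.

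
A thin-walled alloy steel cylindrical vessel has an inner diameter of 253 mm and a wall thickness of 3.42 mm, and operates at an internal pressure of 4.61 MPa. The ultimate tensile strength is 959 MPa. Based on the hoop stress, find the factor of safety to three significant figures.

σ_h = pD/(2t) = 4.61×253/(2×3.42) = 170.5 MPa.
n = 959/170.5 = 5.624.

n = 5.62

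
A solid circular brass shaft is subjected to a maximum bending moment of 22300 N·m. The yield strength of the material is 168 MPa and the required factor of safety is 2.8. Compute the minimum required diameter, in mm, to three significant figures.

d = 156 mm

σ_allow = 168/2.8 = 60.00 MPa.
For a solid circular section σ = 32M/(πd³), so d³ = 32M/(π σ_allow) = 32×2.2300×10^7/(π×60.00) = 3.786×10^6 mm³.
d = 155.9 mm.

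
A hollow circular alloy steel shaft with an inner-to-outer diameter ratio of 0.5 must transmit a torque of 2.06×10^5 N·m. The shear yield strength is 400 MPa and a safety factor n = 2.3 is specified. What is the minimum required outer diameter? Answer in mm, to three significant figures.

d_o = 186 mm

τ_allow = 400/2.3 = 173.9 MPa.
For a hollow shaft τ = 16T/[πd_o³(1−k⁴)] with k = 0.5, so 1−k⁴ = 0.9375.
d_o³ = 16T/[π τ_allow (1−k⁴)] = 16×2.0600×10^8/(π×173.9×0.9375) = 6.435×10^6 mm³.
d_o = 186.0 mm.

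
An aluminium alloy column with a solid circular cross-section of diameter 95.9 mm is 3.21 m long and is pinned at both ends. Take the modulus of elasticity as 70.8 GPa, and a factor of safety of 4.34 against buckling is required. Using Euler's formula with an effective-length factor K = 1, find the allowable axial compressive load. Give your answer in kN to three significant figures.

P_allow = 64.9 kN

I = πd⁴/64 = π×95.9⁴/64 = 4.152×10^6 mm⁴.
Effective length L_e = KL = 1×3.21 m = 3210 mm.
Euler critical load P_cr = π²EI/L_e² = π²×70800×4.152×10^6/3210² = 281600 N.
P_allow = P_cr/n = 281600/4.34 = 64880 N.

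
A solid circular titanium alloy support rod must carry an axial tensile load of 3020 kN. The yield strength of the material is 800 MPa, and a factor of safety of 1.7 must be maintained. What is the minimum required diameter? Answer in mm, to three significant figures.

Allowable stress σ_allow = 800/1.7 = 470.6 MPa.
Required area A = F/σ_allow = 3020000/470.6 = 6417 mm².
A = πd²/4 → d = √(4A/π) = 90.39 mm.

d = 90.4 mm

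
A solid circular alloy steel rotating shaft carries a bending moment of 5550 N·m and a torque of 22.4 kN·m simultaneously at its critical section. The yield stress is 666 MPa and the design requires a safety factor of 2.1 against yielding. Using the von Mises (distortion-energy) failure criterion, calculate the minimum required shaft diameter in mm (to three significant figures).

σ_allow = σ_y/n = 666/2.1 = 317.1 MPa.
For a solid shaft σ_b = 32M/(πd³) and τ = 16T/(πd³), so the von Mises stress is σ' = (16/πd³)·√(4M²+3T²).
√(4M²+3T²) = √(4×(5.550×10^6)² + 3×(2.240×10^7)²) = 4.035×10^7 N·mm.
d³ = 16×4.035×10^7/(π×317.1) = 648000 mm³.
d = 86.54 mm.

d = 86.5 mm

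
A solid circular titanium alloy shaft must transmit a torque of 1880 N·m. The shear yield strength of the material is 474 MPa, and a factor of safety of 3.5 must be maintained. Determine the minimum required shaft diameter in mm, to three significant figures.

Allowable shear stress τ_allow = 474/3.5 = 135.4 MPa.
For a solid shaft τ = 16T/(πd³), so d³ = 16T/(π τ_allow) = 16×1880000/(π×135.4) = 70700 mm³.
d = (70700)^(1/3) = 41.35 mm.

d = 41.3 mm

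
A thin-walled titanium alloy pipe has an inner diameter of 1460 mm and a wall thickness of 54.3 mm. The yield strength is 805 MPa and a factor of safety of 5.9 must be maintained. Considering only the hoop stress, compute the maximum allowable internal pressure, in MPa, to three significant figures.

σ_allow = 805/5.9 = 136.4 MPa.
σ_h = pD/(2t) → p_allow = 2σ_allow t/D = 2×136.4×54.3/1460 = 10.15 MPa.

p_allow = 10.1 MPa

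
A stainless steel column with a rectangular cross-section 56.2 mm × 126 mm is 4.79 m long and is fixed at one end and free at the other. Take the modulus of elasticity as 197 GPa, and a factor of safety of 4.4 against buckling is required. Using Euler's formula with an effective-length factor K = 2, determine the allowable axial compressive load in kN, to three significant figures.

Buckling occurs about the weak axis: I_min = h·b³/12 = 126×56.2³/12 = 1.864×10^6 mm⁴ (b = 56.2 mm is the smaller dimension).
Effective length L_e = KL = 2×4.79 m = 9580 mm.
Euler critical load P_cr = π²EI/L_e² = π²×197000×1.864×10^6/9580² = 39490 N.
P_allow = P_cr/n = 39490/4.4 = 8974 N.

P_allow = 8.97 kN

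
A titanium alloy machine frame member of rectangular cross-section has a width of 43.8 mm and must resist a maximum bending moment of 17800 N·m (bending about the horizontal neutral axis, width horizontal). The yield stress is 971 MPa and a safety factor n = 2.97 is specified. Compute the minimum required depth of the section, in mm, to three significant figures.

h = 86.4 mm

σ_allow = 971/2.97 = 326.9 MPa.
For a rectangular section σ = 6M/(bh²), so h² = 6M/(b σ_allow) = 6×1.7800×10^7/(43.8×326.9) = 7458 mm².
h = 86.36 mm.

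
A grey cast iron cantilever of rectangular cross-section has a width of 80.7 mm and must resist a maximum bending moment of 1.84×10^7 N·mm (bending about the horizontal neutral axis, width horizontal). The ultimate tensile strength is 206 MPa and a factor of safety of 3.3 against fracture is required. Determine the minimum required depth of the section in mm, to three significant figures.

σ_allow = 206/3.3 = 62.42 MPa.
For a rectangular section σ = 6M/(bh²), so h² = 6M/(b σ_allow) = 6×1.8400×10^7/(80.7×62.42) = 21920 mm².
h = 148.0 mm.

h = 148 mm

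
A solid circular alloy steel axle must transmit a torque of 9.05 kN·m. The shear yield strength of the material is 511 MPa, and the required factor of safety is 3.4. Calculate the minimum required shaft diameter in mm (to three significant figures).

Allowable shear stress τ_allow = 511/3.4 = 150.3 MPa.
For a solid shaft τ = 16T/(πd³), so d³ = 16T/(π τ_allow) = 16×9050000/(π×150.3) = 306700 mm³.
d = (306700)^(1/3) = 67.44 mm.

d = 67.4 mm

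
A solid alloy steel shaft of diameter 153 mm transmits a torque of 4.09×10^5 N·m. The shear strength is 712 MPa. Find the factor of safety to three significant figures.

n = 1.22

τ = 16T/(πd³) = 16×4.0900×10^8/(π×153³) = 581.6 MPa.
n = τ_limit/τ = 712/581.6 = 1.224.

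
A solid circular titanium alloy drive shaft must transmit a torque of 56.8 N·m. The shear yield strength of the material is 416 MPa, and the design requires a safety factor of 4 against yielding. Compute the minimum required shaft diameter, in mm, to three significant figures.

d = 14.1 mm

Allowable shear stress τ_allow = 416/4 = 104.0 MPa.
For a solid shaft τ = 16T/(πd³), so d³ = 16T/(π τ_allow) = 16×56800/(π×104.0) = 2782 mm³.
d = (2782)^(1/3) = 14.06 mm.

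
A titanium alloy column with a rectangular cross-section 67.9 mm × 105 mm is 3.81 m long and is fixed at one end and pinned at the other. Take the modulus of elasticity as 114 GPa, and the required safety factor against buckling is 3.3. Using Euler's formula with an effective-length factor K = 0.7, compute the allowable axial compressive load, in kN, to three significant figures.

Buckling occurs about the weak axis: I_min = h·b³/12 = 105×67.9³/12 = 2.739×10^6 mm⁴ (b = 67.9 mm is the smaller dimension).
Effective length L_e = KL = 0.7×3.81 m = 2667 mm.
Euler critical load P_cr = π²EI/L_e² = π²×114000×2.739×10^6/2667² = 433300 N.
P_allow = P_cr/n = 433300/3.3 = 131300 N.

P_allow = 131 kN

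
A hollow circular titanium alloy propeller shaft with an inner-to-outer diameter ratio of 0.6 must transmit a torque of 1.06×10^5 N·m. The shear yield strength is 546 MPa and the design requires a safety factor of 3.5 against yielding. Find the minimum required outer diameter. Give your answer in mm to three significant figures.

τ_allow = 546/3.5 = 156.0 MPa.
For a hollow shaft τ = 16T/[πd_o³(1−k⁴)] with k = 0.6, so 1−k⁴ = 0.8704.
d_o³ = 16T/[π τ_allow (1−k⁴)] = 16×1.0600×10^8/(π×156.0×0.8704) = 3.976×10^6 mm³.
d_o = 158.4 mm.

d_o = 158 mm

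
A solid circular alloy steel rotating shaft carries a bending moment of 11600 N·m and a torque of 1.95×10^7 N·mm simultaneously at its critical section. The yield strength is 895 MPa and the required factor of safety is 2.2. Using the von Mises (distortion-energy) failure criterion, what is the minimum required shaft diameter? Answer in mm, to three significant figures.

σ_allow = σ_y/n = 895/2.2 = 406.8 MPa.
For a solid shaft σ_b = 32M/(πd³) and τ = 16T/(πd³), so the von Mises stress is σ' = (16/πd³)·√(4M²+3T²).
√(4M²+3T²) = √(4×(1.160×10^7)² + 3×(1.950×10^7)²) = 4.098×10^7 N·mm.
d³ = 16×4.098×10^7/(π×406.8) = 513000 mm³.
d = 80.05 mm.

d = 80.1 mm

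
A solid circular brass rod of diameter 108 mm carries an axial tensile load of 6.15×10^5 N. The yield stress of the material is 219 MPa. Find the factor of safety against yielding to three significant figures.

A = πd²/4 = 9161 mm².
σ = F/A = 615000/9161 = 67.13 MPa.
n = 219/67.13 = 3.262.

n = 3.26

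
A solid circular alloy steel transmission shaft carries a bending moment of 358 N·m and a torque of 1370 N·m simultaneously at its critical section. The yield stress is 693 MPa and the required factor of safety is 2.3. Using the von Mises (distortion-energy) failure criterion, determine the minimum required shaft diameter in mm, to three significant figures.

σ_allow = σ_y/n = 693/2.3 = 301.3 MPa.
For a solid shaft σ_b = 32M/(πd³) and τ = 16T/(πd³), so the von Mises stress is σ' = (16/πd³)·√(4M²+3T²).
√(4M²+3T²) = √(4×(358000)² + 3×(1.370×10^6)²) = 2.479×10^6 N·mm.
d³ = 16×2.479×10^6/(π×301.3) = 41900 mm³.
d = 34.73 mm.

d = 34.7 mm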